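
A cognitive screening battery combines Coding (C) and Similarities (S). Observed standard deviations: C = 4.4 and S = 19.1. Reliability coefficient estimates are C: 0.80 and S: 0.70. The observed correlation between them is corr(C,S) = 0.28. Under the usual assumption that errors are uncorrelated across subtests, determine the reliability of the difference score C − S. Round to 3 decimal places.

0.664

Var(C−S) = 4.4² + 19.1² − 2·4.4·19.1·0.28 = 384.17 − 47.0624 = 337.108.
Under uncorrelated errors the observed covariances equal the true-score covariances, so only the own-variance terms attenuate.
True-score variance = [4.4²·0.80 + 19.1²·0.70] − 47.0624 = 270.855 − 47.0624 = 223.793.
Reliability = 223.793 / 337.108 = 0.664.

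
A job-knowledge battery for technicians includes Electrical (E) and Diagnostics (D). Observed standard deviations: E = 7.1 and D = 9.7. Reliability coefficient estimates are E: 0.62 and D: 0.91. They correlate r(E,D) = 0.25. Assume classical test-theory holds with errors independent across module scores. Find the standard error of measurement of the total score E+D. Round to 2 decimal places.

Var(total) = 144.5 + 34.435 = 178.935.
True-score variance = 116.876 + 34.435 = 151.311, so reliability = 0.8456.
Error variance = 178.935 − 151.311 = 27.6239; SEM = √27.6239 = 5.26.

5.26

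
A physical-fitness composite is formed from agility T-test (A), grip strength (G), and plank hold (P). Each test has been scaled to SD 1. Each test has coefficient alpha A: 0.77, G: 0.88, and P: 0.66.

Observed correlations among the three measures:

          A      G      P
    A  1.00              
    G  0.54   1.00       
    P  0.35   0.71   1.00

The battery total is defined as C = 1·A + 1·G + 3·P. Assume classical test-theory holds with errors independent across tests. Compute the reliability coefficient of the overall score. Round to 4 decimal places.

0.8151

Var(C) = 1 + 1 + 3² + 2·[0.54 + 3·0.35 + 3·0.71] = 11 + 7.44 = 18.44.
Because errors are independent across components, Cov(Tᵢ,Tⱼ) = Cov(Xᵢ,Xⱼ); the off-diagonal part of the true-score variance is the same as above.
True-score variance = [0.77 + 0.88 + 3²·0.66] + 7.44 = 7.59 + 7.44 = 15.03.
Reliability = 15.03 / 18.44 = 0.8151.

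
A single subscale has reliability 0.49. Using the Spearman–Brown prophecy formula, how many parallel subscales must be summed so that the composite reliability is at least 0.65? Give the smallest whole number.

2

k ≥ ρ*(1−ρ₁)/(ρ₁(1−ρ*)) = 0.65·0.51 / (0.49·0.35) = 1.933.
Smallest integer k = 2.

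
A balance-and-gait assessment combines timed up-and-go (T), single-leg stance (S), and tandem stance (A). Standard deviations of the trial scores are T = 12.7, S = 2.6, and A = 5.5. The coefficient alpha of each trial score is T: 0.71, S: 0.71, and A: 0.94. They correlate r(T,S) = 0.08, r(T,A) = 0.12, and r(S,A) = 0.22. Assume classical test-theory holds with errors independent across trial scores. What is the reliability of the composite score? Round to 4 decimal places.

0.7770

Var(T+S+A) = 12.7² + 2.6² + 5.5² + 2·[12.7·2.6·0.08 + 12.7·5.5·0.12 + 2.6·5.5·0.22] = 198.3 + 28.3392 = 226.639.
With uncorrelated errors the cross-covariances are all true-score covariance, so they carry over unchanged; only the diagonal terms shrink to ρᵢσᵢ².
True-score variance = [12.7²·0.71 + 2.6²·0.71 + 5.5²·0.94] + 28.3392 = 147.75 + 28.3392 = 176.09.
Reliability = 176.09 / 226.639 = 0.7770.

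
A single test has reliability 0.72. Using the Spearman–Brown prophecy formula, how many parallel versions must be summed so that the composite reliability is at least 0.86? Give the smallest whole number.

k ≥ ρ*(1−ρ₁)/(ρ₁(1−ρ*)) = 0.86·0.28 / (0.72·0.14) = 2.389.
Smallest integer k = 3.

3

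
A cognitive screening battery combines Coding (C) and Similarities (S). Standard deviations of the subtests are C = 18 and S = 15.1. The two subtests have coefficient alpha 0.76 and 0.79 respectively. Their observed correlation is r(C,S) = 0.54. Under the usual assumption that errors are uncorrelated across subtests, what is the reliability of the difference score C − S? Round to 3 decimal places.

Var(C−S) = 18² + 15.1² − 2·18·15.1·0.54 = 552.01 − 293.544 = 258.466.
With uncorrelated errors the cross-covariances are all true-score covariance, so they carry over unchanged; only the diagonal terms shrink to ρᵢσᵢ².
True-score variance = [18²·0.76 + 15.1²·0.79] − 293.544 = 426.368 − 293.544 = 132.824.
Reliability = 132.824 / 258.466 = 0.514.

0.514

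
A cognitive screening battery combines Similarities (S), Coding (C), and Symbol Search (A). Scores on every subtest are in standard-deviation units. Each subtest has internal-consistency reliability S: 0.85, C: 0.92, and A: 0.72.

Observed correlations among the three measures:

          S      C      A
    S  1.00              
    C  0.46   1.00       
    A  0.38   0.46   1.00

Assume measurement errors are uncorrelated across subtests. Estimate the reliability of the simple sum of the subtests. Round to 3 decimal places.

0.909

Var(S+C+A) = 3 + 2·[0.46 + 0.38 + 0.46] = 3 + 2.6 = 5.6.
Because errors are independent across components, Cov(Tᵢ,Tⱼ) = Cov(Xᵢ,Xⱼ); the off-diagonal part of the true-score variance is the same as above.
True-score variance = [0.85 + 0.92 + 0.72] + 2.6 = 2.49 + 2.6 = 5.09.
Reliability = 5.09 / 5.6 = 0.909.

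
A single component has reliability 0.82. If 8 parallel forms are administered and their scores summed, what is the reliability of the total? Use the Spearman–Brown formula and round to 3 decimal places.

0.973

ρ_k = kρ / (1 + (k−1)ρ) = 8·0.82 / (1 + 7·0.82) = 6.560 / 6.740 = 0.973.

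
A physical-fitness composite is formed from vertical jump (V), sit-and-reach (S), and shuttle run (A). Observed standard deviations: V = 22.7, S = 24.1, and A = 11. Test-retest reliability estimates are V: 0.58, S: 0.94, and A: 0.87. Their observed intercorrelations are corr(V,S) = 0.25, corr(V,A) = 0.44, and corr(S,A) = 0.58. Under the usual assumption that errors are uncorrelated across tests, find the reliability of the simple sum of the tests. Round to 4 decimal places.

0.8677

Var(V+S+A) = 22.7² + 24.1² + 11² + 2·[22.7·24.1·0.25 + 22.7·11·0.44 + 24.1·11·0.58] = 1217.1 + 800.787 = 2017.89.
With uncorrelated errors the cross-covariances are all true-score covariance, so they carry over unchanged; only the diagonal terms shrink to ρᵢσᵢ².
True-score variance = [22.7²·0.58 + 24.1²·0.94 + 11²·0.87] + 800.787 = 950.1 + 800.787 = 1750.89.
Reliability = 1750.89 / 2017.89 = 0.8677.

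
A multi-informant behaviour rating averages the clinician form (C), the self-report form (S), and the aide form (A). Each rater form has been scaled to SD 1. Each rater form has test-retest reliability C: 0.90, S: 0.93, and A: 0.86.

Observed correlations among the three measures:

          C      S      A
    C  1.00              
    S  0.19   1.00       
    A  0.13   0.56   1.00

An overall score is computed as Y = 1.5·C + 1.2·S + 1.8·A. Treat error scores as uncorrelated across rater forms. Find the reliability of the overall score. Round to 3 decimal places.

0.927

Var(Y) = 1.5² + 1.2² + 1.8² + 2·[1.8·0.19 + 2.7·0.13 + 2.16·0.56] = 6.93 + 3.8052 = 10.7352.
Under uncorrelated errors the observed covariances equal the true-score covariances, so only the own-variance terms attenuate.
True-score variance = [1.5²·0.90 + 1.2²·0.93 + 1.8²·0.86] + 3.8052 = 6.1506 + 3.8052 = 9.9558.
Reliability = 9.9558 / 10.7352 = 0.927.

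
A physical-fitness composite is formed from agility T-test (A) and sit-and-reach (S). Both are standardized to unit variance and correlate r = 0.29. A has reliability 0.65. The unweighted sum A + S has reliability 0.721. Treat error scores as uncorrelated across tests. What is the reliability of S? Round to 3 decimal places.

0.630

Var(A+S) = 2 + 2·0.29 = 2.580.
True-score variance = ρ_A + ρ_S + 2·0.29, so 0.721 = (0.65 + ρ_S + 0.58) / 2.580.
ρ_S = 0.721·2.580 − 0.65 − 0.58 = 0.630.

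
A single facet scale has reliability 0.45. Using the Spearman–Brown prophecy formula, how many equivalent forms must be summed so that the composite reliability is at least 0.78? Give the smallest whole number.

5

k ≥ ρ*(1−ρ₁)/(ρ₁(1−ρ*)) = 0.78·0.55 / (0.45·0.22) = 4.333.
Smallest integer k = 5.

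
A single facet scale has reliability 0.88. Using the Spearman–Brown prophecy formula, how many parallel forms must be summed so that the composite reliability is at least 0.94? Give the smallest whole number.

k ≥ ρ*(1−ρ₁)/(ρ₁(1−ρ*)) = 0.94·0.12 / (0.88·0.06) = 2.136.
Smallest integer k = 3.

3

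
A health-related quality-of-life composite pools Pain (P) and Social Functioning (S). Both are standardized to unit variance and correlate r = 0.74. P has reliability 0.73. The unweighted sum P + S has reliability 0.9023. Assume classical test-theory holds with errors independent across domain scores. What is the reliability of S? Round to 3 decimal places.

Var(P+S) = 2 + 2·0.74 = 3.480.
True-score variance = ρ_P + ρ_S + 2·0.74, so 0.9023 = (0.73 + ρ_S + 1.48) / 3.480.
ρ_S = 0.9023·3.480 − 0.73 − 1.48 = 0.930.

0.930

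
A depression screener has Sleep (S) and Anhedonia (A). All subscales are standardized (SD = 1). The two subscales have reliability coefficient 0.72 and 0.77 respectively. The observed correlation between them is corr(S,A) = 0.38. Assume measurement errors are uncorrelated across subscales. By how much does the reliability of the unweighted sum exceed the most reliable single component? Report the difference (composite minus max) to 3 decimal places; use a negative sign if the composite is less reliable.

0.045

Var(sum) = 2 + 0.76 = 2.76; true-score variance = 1.49 + 0.76 = 2.25; composite reliability = 0.8152.
Max component reliability = 0.7700.
Difference = 0.8152 − 0.7700 = 0.045.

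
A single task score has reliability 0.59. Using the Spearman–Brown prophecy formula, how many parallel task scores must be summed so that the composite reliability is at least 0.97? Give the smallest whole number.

23

k ≥ ρ*(1−ρ₁)/(ρ₁(1−ρ*)) = 0.97·0.41 / (0.59·0.03) = 22.469.
Smallest integer k = 23.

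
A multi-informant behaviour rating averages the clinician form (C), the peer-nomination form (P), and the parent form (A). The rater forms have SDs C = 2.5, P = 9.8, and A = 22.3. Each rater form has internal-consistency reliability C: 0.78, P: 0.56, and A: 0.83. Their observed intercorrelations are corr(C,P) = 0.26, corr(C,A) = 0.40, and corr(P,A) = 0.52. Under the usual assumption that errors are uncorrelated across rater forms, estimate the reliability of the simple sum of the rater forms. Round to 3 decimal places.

Var(C+P+A) = 2.5² + 9.8² + 22.3² + 2·[2.5·9.8·0.26 + 2.5·22.3·0.40 + 9.8·22.3·0.52] = 599.58 + 284.622 = 884.202.
Under uncorrelated errors the observed covariances equal the true-score covariances, so only the own-variance terms attenuate.
True-score variance = [2.5²·0.78 + 9.8²·0.56 + 22.3²·0.83] + 284.622 = 471.408 + 284.622 = 756.03.
Reliability = 756.03 / 884.202 = 0.855.

0.855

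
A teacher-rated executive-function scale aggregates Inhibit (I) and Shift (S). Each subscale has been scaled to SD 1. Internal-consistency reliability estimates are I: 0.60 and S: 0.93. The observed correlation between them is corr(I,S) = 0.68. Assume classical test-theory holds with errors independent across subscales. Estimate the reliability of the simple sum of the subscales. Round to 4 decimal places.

Var(I+S) = 2 + 2·[0.68] = 2 + 1.36 = 3.36.
Because errors are independent across components, Cov(Tᵢ,Tⱼ) = Cov(Xᵢ,Xⱼ); the off-diagonal part of the true-score variance is the same as above.
True-score variance = [0.60 + 0.93] + 1.36 = 1.53 + 1.36 = 2.89.
Reliability = 2.89 / 3.36 = 0.8601.

0.8601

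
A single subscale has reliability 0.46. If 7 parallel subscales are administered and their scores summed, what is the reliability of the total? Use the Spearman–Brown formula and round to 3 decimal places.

0.856

ρ_k = kρ / (1 + (k−1)ρ) = 7·0.46 / (1 + 6·0.46) = 3.220 / 3.760 = 0.856.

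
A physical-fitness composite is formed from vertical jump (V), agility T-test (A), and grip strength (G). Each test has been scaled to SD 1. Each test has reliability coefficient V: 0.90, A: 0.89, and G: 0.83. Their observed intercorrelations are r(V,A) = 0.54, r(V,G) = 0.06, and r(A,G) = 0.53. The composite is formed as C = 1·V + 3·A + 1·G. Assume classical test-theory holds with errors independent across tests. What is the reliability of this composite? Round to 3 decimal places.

Var(C) = 1 + 3² + 1 + 2·[3·0.54 + 0.06 + 3·0.53] = 11 + 6.54 = 17.54.
Under uncorrelated errors the observed covariances equal the true-score covariances, so only the own-variance terms attenuate.
True-score variance = [0.90 + 3²·0.89 + 0.83] + 6.54 = 9.74 + 6.54 = 16.28.
Reliability = 16.28 / 17.54 = 0.928.

0.928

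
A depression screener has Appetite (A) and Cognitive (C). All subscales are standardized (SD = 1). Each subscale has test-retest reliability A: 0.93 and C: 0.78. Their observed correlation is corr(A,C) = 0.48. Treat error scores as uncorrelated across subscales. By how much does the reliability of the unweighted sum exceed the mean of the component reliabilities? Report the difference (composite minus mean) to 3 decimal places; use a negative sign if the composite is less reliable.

0.047

Var(sum) = 2 + 0.96 = 2.96; true-score variance = 1.71 + 0.96 = 2.67; composite reliability = 0.9020.
Mean component reliability = 0.8550.
Difference = 0.9020 − 0.8550 = 0.047.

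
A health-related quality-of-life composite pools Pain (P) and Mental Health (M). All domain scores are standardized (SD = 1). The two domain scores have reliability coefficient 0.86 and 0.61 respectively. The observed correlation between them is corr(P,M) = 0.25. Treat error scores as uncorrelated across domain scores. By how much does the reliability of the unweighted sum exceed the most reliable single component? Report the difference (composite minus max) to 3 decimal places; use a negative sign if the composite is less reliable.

Var(sum) = 2 + 0.5 = 2.5; true-score variance = 1.47 + 0.5 = 1.97; composite reliability = 0.7880.
Max component reliability = 0.8600.
Difference = 0.7880 − 0.8600 = -0.072.

-0.072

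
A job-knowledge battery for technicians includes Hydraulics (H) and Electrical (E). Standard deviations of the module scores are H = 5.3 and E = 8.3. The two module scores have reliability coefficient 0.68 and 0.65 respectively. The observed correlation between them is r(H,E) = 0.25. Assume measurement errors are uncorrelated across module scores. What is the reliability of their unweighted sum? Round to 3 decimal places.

0.722

Var(H+E) = 5.3² + 8.3² + 2·[5.3·8.3·0.25] = 96.98 + 21.995 = 118.975.
Under uncorrelated errors the observed covariances equal the true-score covariances, so only the own-variance terms attenuate.
True-score variance = [5.3²·0.68 + 8.3²·0.65] + 21.995 = 63.8797 + 21.995 = 85.8747.
Reliability = 85.8747 / 118.975 = 0.722.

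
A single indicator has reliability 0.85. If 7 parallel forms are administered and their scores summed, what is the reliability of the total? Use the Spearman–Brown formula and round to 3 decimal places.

ρ_k = kρ / (1 + (k−1)ρ) = 7·0.85 / (1 + 6·0.85) = 5.950 / 6.100 = 0.975.

0.975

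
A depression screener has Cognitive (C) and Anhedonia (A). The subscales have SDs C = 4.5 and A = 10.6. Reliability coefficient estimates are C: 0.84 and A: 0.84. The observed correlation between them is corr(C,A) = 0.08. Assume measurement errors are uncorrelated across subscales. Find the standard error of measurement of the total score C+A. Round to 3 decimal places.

4.606

Var(total) = 132.61 + 7.632 = 140.242.
True-score variance = 111.392 + 7.632 = 119.024, so reliability = 0.8487.
Error variance = 140.242 − 119.024 = 21.2176; SEM = √21.2176 = 4.606.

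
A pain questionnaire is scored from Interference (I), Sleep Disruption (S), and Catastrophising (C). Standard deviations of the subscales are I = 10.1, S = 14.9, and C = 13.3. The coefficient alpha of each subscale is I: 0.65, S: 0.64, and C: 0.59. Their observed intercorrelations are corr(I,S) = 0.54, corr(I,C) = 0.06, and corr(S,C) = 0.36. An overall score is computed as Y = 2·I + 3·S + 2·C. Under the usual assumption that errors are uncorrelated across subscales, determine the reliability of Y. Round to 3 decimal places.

Var(Y) = 2²·10.1² + 3²·14.9² + 2²·13.3² + 2·[6·10.1·14.9·0.54 + 4·10.1·13.3·0.06 + 6·14.9·13.3·0.36] = 3113.69 + 1895.75 = 5009.44.
Under uncorrelated errors the observed covariances equal the true-score covariances, so only the own-variance terms attenuate.
True-score variance = [2²·10.1²·0.65 + 3²·14.9²·0.64 + 2²·13.3²·0.59] + 1895.75 = 1961.46 + 1895.75 = 3857.21.
Reliability = 3857.21 / 5009.44 = 0.770.

0.770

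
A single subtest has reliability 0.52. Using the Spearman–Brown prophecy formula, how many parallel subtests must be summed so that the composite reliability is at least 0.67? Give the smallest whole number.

k ≥ ρ*(1−ρ₁)/(ρ₁(1−ρ*)) = 0.67·0.48 / (0.52·0.33) = 1.874.
Smallest integer k = 2.

2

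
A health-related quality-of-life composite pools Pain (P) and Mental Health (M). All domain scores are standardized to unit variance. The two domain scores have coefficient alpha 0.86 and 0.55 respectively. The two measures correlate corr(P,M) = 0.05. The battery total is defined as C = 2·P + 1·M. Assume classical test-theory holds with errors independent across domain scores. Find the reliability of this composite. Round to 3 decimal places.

0.806

Var(C) = 2² + 1 + 2·[2·0.05] = 5 + 0.2 = 5.2.
With uncorrelated errors the cross-covariances are all true-score covariance, so they carry over unchanged; only the diagonal terms shrink to ρᵢσᵢ².
True-score variance = [2²·0.86 + 0.55] + 0.2 = 3.99 + 0.2 = 4.19.
Reliability = 4.19 / 5.2 = 0.806.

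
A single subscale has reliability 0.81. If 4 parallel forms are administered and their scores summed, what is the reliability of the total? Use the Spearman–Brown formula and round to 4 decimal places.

0.9446

ρ_k = kρ / (1 + (k−1)ρ) = 4·0.81 / (1 + 3·0.81) = 3.240 / 3.430 = 0.9446.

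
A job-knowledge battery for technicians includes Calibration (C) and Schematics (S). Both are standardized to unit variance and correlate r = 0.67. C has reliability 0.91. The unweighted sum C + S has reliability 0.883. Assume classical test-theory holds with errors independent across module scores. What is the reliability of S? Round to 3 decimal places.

Var(C+S) = 2 + 2·0.67 = 3.340.
True-score variance = ρ_C + ρ_S + 2·0.67, so 0.883 = (0.91 + ρ_S + 1.34) / 3.340.
ρ_S = 0.883·3.340 − 0.91 − 1.34 = 0.699.

0.699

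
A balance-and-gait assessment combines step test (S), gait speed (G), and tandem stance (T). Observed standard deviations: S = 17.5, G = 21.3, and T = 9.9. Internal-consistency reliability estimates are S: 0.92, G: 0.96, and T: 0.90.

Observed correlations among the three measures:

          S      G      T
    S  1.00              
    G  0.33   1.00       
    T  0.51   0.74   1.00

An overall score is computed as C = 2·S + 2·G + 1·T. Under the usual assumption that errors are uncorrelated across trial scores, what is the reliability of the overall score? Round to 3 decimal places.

Var(C) = 2²·17.5² + 2²·21.3² + 9.9² + 2·[4·17.5·21.3·0.33 + 2·17.5·9.9·0.51 + 2·21.3·9.9·0.74] = 3137.77 + 1961.67 = 5099.44.
With uncorrelated errors the cross-covariances are all true-score covariance, so they carry over unchanged; only the diagonal terms shrink to ρᵢσᵢ².
True-score variance = [2²·17.5²·0.92 + 2²·21.3²·0.96 + 9.9²·0.90] + 1961.67 = 2957.38 + 1961.67 = 4919.04.
Reliability = 4919.04 / 5099.44 = 0.965.

0.965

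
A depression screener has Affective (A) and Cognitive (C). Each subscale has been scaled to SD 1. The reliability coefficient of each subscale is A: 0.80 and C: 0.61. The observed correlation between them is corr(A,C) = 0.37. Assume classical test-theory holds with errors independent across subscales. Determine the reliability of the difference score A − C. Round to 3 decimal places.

0.532

Var(A−C) = 1 + 1 − 2·0.37 = 2 − 0.74 = 1.26.
Under uncorrelated errors the observed covariances equal the true-score covariances, so only the own-variance terms attenuate.
True-score variance = [0.80 + 0.61] − 0.74 = 1.41 − 0.74 = 0.67.
Reliability = 0.67 / 1.26 = 0.532.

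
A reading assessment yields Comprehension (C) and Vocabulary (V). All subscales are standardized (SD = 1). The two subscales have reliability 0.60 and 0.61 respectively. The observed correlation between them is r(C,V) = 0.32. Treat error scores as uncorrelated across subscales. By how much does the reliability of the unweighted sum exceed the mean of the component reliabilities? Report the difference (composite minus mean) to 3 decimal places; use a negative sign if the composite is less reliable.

Var(sum) = 2 + 0.64 = 2.64; true-score variance = 1.21 + 0.64 = 1.85; composite reliability = 0.7008.
Mean component reliability = 0.6050.
Difference = 0.7008 − 0.6050 = 0.096.

0.096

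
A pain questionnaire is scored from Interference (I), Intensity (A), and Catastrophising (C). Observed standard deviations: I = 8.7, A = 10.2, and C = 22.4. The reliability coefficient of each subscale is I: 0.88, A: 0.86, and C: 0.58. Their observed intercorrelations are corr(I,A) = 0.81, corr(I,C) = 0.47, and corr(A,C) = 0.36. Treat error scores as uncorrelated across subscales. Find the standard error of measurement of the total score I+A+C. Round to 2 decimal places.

15.31

Var(total) = 681.49 + 491.452 = 1172.94.
True-score variance = 447.102 + 491.452 = 938.554, so reliability = 0.8002.
Error variance = 1172.94 − 938.554 = 234.388; SEM = √234.388 = 15.31.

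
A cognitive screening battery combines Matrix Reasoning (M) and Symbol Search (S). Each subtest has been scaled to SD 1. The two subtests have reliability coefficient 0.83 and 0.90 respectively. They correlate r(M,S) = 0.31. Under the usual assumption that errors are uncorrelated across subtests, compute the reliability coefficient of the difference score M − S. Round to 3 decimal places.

0.804

Var(M−S) = 1 + 1 − 2·0.31 = 2 − 0.62 = 1.38.
With uncorrelated errors the cross-covariances are all true-score covariance, so they carry over unchanged; only the diagonal terms shrink to ρᵢσᵢ².
True-score variance = [0.83 + 0.90] − 0.62 = 1.73 − 0.62 = 1.11.
Reliability = 1.11 / 1.38 = 0.804.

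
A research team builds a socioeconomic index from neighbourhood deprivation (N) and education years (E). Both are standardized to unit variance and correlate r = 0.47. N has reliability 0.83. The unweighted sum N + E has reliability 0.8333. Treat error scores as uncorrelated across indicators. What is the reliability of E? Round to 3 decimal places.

0.680

Var(N+E) = 2 + 2·0.47 = 2.940.
True-score variance = ρ_N + ρ_E + 2·0.47, so 0.8333 = (0.83 + ρ_E + 0.94) / 2.940.
ρ_E = 0.8333·2.940 − 0.83 − 0.94 = 0.680.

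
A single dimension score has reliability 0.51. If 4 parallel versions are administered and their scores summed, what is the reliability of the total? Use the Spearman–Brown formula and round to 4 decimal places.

ρ_k = kρ / (1 + (k−1)ρ) = 4·0.51 / (1 + 3·0.51) = 2.040 / 2.530 = 0.8063.

0.8063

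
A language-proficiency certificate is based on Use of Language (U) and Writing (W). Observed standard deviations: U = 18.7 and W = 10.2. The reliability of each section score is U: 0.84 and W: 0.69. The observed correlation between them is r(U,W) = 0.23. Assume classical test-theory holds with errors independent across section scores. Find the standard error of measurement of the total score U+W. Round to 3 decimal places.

9.392

Var(total) = 453.73 + 87.7404 = 541.47.
True-score variance = 365.527 + 87.7404 = 453.268, so reliability = 0.8371.
Error variance = 541.47 − 453.268 = 88.2028; SEM = √88.2028 = 9.392.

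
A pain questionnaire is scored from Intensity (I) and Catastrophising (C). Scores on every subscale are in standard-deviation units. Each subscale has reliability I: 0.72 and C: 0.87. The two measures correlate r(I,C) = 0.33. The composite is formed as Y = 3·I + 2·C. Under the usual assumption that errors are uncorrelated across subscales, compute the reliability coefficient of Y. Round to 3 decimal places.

Var(Y) = 3² + 2² + 2·[6·0.33] = 13 + 3.96 = 16.96.
Under uncorrelated errors the observed covariances equal the true-score covariances, so only the own-variance terms attenuate.
True-score variance = [3²·0.72 + 2²·0.87] + 3.96 = 9.96 + 3.96 = 13.92.
Reliability = 13.92 / 16.96 = 0.821.

0.821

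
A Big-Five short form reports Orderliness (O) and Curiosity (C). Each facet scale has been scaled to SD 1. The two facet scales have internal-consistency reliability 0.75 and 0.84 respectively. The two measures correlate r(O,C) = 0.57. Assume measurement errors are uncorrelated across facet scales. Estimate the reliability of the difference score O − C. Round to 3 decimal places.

0.523

Var(O−C) = 1 + 1 − 2·0.57 = 2 − 1.14 = 0.86.
With uncorrelated errors the cross-covariances are all true-score covariance, so they carry over unchanged; only the diagonal terms shrink to ρᵢσᵢ².
True-score variance = [0.75 + 0.84] − 1.14 = 1.59 − 1.14 = 0.45.
Reliability = 0.45 / 0.86 = 0.523.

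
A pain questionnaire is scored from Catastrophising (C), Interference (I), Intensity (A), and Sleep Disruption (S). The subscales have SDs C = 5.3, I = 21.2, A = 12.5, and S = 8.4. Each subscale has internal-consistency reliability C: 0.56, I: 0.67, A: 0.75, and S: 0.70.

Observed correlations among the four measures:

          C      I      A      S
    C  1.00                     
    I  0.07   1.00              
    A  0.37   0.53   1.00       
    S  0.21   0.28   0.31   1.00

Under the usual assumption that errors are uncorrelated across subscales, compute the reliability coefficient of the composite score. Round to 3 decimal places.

Var(C+I+A+S) = 5.3² + 21.2² + 12.5² + 8.4² + 2·[5.3·21.2·0.07 + 5.3·12.5·0.37 + 5.3·8.4·0.21 + 21.2·12.5·0.53 + 21.2·8.4·0.28 + 12.5·8.4·0.31] = 704.34 + 529.179 = 1233.52.
Because errors are independent across components, Cov(Tᵢ,Tⱼ) = Cov(Xᵢ,Xⱼ); the off-diagonal part of the true-score variance is the same as above.
True-score variance = [5.3²·0.56 + 21.2²·0.67 + 12.5²·0.75 + 8.4²·0.70] + 529.179 = 483.435 + 529.179 = 1012.61.
Reliability = 1012.61 / 1233.52 = 0.821.

0.821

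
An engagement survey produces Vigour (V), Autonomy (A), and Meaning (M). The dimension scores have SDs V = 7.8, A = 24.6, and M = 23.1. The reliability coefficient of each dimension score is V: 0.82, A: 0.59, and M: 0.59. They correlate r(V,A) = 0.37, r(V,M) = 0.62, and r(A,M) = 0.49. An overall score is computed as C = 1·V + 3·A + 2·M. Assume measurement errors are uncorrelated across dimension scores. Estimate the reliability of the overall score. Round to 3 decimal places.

0.737

Var(C) = 7.8² + 3²·24.6² + 2²·23.1² + 2·[3·7.8·24.6·0.37 + 2·7.8·23.1·0.62 + 6·24.6·23.1·0.49] = 7641.72 + 4214.19 = 11855.9.
With uncorrelated errors the cross-covariances are all true-score covariance, so they carry over unchanged; only the diagonal terms shrink to ρᵢσᵢ².
True-score variance = [7.8²·0.82 + 3²·24.6²·0.59 + 2²·23.1²·0.59] + 4214.19 = 4522.61 + 4214.19 = 8736.8.
Reliability = 8736.8 / 11855.9 = 0.737.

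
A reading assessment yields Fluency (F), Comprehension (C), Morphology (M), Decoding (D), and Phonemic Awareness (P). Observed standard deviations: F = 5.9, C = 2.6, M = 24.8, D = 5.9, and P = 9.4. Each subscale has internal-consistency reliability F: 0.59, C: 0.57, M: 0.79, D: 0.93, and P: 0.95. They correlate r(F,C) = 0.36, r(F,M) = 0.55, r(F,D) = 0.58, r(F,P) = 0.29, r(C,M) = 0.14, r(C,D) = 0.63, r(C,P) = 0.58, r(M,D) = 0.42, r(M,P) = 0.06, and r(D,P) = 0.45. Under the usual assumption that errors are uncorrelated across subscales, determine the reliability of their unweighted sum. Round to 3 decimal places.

Var(F+C+M+D+P) = 5.9² + 2.6² + 24.8² + 5.9² + 9.4² + 2·[5.9·2.6·0.36 + 5.9·24.8·0.55 + 5.9·5.9·0.58 + 5.9·9.4·0.29 + 2.6·24.8·0.14 + 2.6·5.9·0.63 + 2.6·9.4·0.58 + 24.8·5.9·0.42 + 24.8·9.4·0.06 + 5.9·9.4·0.45] = 779.78 + 511.074 = 1290.85.
Because errors are independent across components, Cov(Tᵢ,Tⱼ) = Cov(Xᵢ,Xⱼ); the off-diagonal part of the true-score variance is the same as above.
True-score variance = [5.9²·0.59 + 2.6²·0.57 + 24.8²·0.79 + 5.9²·0.93 + 9.4²·0.95] + 511.074 = 626.588 + 511.074 = 1137.66.
Reliability = 1137.66 / 1290.85 = 0.881.

0.881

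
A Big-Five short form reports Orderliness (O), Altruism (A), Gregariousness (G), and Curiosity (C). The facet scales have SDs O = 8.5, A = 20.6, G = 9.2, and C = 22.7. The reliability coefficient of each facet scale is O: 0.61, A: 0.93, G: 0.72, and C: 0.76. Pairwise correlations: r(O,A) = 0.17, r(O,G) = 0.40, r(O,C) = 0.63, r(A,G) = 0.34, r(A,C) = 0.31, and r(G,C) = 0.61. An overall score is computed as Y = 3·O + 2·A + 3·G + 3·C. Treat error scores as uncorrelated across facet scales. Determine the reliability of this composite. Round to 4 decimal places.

0.8915

Var(Y) = 3²·8.5² + 2²·20.6² + 3²·9.2² + 3²·22.7² + 2·[6·8.5·20.6·0.17 + 9·8.5·9.2·0.40 + 9·8.5·22.7·0.63 + 6·20.6·9.2·0.34 + 6·20.6·22.7·0.31 + 9·9.2·22.7·0.61] = 7747.06 + 7914.15 = 15661.2.
Because errors are independent across components, Cov(Tᵢ,Tⱼ) = Cov(Xᵢ,Xⱼ); the off-diagonal part of the true-score variance is the same as above.
True-score variance = [3²·8.5²·0.61 + 2²·20.6²·0.93 + 3²·9.2²·0.72 + 3²·22.7²·0.76] + 7914.15 = 6048.32 + 7914.15 = 13962.5.
Reliability = 13962.5 / 15661.2 = 0.8915.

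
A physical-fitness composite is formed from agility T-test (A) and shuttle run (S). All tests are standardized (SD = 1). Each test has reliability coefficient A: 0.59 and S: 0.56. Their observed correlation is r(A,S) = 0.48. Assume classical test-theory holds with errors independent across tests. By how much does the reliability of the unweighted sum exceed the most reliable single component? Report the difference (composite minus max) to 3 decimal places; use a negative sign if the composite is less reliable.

0.123

Var(sum) = 2 + 0.96 = 2.96; true-score variance = 1.15 + 0.96 = 2.11; composite reliability = 0.7128.
Max component reliability = 0.5900.
Difference = 0.7128 − 0.5900 = 0.123.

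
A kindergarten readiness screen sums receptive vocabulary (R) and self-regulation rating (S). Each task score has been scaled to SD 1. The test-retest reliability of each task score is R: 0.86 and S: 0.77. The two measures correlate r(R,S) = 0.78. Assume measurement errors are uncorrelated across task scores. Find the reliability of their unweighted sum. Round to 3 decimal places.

0.896

Var(R+S) = 2 + 2·[0.78] = 2 + 1.56 = 3.56.
With uncorrelated errors the cross-covariances are all true-score covariance, so they carry over unchanged; only the diagonal terms shrink to ρᵢσᵢ².
True-score variance = [0.86 + 0.77] + 1.56 = 1.63 + 1.56 = 3.19.
Reliability = 3.19 / 3.56 = 0.896.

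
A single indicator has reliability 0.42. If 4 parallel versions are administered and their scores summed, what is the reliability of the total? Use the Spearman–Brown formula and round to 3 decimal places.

ρ_k = kρ / (1 + (k−1)ρ) = 4·0.42 / (1 + 3·0.42) = 1.680 / 2.260 = 0.743.

0.743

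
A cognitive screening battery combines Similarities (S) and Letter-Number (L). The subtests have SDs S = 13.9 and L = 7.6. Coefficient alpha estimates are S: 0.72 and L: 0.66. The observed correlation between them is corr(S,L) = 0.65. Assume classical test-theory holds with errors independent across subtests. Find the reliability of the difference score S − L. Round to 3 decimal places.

Var(S−L) = 13.9² + 7.6² − 2·13.9·7.6·0.65 = 250.97 − 137.332 = 113.638.
Because errors are independent across components, Cov(Tᵢ,Tⱼ) = Cov(Xᵢ,Xⱼ); the off-diagonal part of the true-score variance is the same as above.
True-score variance = [13.9²·0.72 + 7.6²·0.66] − 137.332 = 177.233 − 137.332 = 39.9008.
Reliability = 39.9008 / 113.638 = 0.351.

0.351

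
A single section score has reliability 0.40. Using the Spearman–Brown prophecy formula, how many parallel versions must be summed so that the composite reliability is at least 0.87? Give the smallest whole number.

11

k ≥ ρ*(1−ρ₁)/(ρ₁(1−ρ*)) = 0.87·0.60 / (0.40·0.13) = 10.038.
Smallest integer k = 11.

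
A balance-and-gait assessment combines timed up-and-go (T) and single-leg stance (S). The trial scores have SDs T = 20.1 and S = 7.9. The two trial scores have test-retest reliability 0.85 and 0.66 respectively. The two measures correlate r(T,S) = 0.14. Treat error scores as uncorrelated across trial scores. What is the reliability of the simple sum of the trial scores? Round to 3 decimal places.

Var(T+S) = 20.1² + 7.9² + 2·[20.1·7.9·0.14] = 466.42 + 44.4612 = 510.881.
With uncorrelated errors the cross-covariances are all true-score covariance, so they carry over unchanged; only the diagonal terms shrink to ρᵢσᵢ².
True-score variance = [20.1²·0.85 + 7.9²·0.66] + 44.4612 = 384.599 + 44.4612 = 429.06.
Reliability = 429.06 / 510.881 = 0.840.

0.840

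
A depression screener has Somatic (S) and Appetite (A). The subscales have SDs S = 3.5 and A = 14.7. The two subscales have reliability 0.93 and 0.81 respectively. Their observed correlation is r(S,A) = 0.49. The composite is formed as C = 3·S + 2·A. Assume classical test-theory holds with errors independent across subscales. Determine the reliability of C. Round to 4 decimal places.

Var(C) = 3²·3.5² + 2²·14.7² + 2·[6·3.5·14.7·0.49] = 974.61 + 302.526 = 1277.14.
Under uncorrelated errors the observed covariances equal the true-score covariances, so only the own-variance terms attenuate.
True-score variance = [3²·3.5²·0.93 + 2²·14.7²·0.81] + 302.526 = 802.664 + 302.526 = 1105.19.
Reliability = 1105.19 / 1277.14 = 0.8654.

0.8654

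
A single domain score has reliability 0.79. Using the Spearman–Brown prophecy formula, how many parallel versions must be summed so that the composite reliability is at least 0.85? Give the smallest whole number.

k ≥ ρ*(1−ρ₁)/(ρ₁(1−ρ*)) = 0.85·0.21 / (0.79·0.15) = 1.506.
Smallest integer k = 2.

2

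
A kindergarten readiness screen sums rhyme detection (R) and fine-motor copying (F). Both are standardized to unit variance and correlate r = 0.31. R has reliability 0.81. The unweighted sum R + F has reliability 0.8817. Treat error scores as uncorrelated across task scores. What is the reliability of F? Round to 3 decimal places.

Var(R+F) = 2 + 2·0.31 = 2.620.
True-score variance = ρ_R + ρ_F + 2·0.31, so 0.8817 = (0.81 + ρ_F + 0.62) / 2.620.
ρ_F = 0.8817·2.620 − 0.81 − 0.62 = 0.880.

0.880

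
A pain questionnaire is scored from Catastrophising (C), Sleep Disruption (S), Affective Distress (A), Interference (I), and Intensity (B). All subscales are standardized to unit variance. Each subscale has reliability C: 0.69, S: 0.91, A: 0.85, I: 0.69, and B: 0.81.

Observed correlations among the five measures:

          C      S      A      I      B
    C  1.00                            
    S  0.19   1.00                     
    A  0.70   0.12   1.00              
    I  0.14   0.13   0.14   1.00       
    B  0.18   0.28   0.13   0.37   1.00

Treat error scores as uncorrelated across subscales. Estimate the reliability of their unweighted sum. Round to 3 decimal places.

0.892

Var(C+S+A+I+B) = 5 + 2·[0.19 + 0.70 + 0.14 + 0.18 + 0.12 + 0.13 + 0.28 + 0.14 + 0.13 + 0.37] = 5 + 4.76 = 9.76.
Because errors are independent across components, Cov(Tᵢ,Tⱼ) = Cov(Xᵢ,Xⱼ); the off-diagonal part of the true-score variance is the same as above.
True-score variance = [0.69 + 0.91 + 0.85 + 0.69 + 0.81] + 4.76 = 3.95 + 4.76 = 8.71.
Reliability = 8.71 / 9.76 = 0.892.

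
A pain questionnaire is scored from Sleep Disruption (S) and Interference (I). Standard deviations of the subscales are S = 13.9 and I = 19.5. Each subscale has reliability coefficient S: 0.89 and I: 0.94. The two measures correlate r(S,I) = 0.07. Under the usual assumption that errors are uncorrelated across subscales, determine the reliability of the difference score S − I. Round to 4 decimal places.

Var(S−I) = 13.9² + 19.5² − 2·13.9·19.5·0.07 = 573.46 − 37.947 = 535.513.
Because errors are independent across components, Cov(Tᵢ,Tⱼ) = Cov(Xᵢ,Xⱼ); the off-diagonal part of the true-score variance is the same as above.
True-score variance = [13.9²·0.89 + 19.5²·0.94] − 37.947 = 529.392 − 37.947 = 491.445.
Reliability = 491.445 / 535.513 = 0.9177.

0.9177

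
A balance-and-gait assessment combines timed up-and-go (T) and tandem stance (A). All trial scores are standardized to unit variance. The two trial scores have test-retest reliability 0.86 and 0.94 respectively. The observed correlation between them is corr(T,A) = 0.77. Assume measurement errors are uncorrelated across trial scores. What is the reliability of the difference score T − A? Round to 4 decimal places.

Var(T−A) = 1 + 1 − 2·0.77 = 2 − 1.54 = 0.46.
With uncorrelated errors the cross-covariances are all true-score covariance, so they carry over unchanged; only the diagonal terms shrink to ρᵢσᵢ².
True-score variance = [0.86 + 0.94] − 1.54 = 1.8 − 1.54 = 0.26.
Reliability = 0.26 / 0.46 = 0.5652.

0.5652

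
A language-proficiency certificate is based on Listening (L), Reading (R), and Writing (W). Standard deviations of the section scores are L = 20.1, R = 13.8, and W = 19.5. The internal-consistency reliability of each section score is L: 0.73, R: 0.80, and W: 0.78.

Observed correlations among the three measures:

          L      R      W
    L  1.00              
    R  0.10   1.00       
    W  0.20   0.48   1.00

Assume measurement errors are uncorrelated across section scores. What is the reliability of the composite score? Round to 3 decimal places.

0.840

Var(L+R+W) = 20.1² + 13.8² + 19.5² + 2·[20.1·13.8·0.10 + 20.1·19.5·0.20 + 13.8·19.5·0.48] = 974.7 + 470.592 = 1445.29.
Because errors are independent across components, Cov(Tᵢ,Tⱼ) = Cov(Xᵢ,Xⱼ); the off-diagonal part of the true-score variance is the same as above.
True-score variance = [20.1²·0.73 + 13.8²·0.80 + 19.5²·0.78] + 470.592 = 743.874 + 470.592 = 1214.47.
Reliability = 1214.47 / 1445.29 = 0.840.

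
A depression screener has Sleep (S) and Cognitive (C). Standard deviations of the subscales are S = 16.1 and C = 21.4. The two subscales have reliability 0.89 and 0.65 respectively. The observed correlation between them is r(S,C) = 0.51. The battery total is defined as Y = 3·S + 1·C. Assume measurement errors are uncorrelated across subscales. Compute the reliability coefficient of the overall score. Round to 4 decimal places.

Var(Y) = 3²·16.1² + 21.4² + 2·[3·16.1·21.4·0.51] = 2790.85 + 1054.29 = 3845.14.
With uncorrelated errors the cross-covariances are all true-score covariance, so they carry over unchanged; only the diagonal terms shrink to ρᵢσᵢ².
True-score variance = [3²·16.1²·0.89 + 21.4²·0.65] + 1054.29 = 2373.95 + 1054.29 = 3428.24.
Reliability = 3428.24 / 3845.14 = 0.8916.

0.8916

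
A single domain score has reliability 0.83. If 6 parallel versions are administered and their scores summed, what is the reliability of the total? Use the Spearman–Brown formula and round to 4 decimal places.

0.9670

ρ_k = kρ / (1 + (k−1)ρ) = 6·0.83 / (1 + 5·0.83) = 4.980 / 5.150 = 0.9670.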